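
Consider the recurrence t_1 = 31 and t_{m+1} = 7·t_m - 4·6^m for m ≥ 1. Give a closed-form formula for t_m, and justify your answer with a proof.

Computing the first terms: t_1 = 31, t_2 = 193, t_3 = 1207. This suggests t_m = 4·6^m + 7^m.
For the base case m = 1: the formula gives 31 = 31 = t_1.
Inductive step: suppose the statement holds for some i ≥ 1, so t_i = 4·6^i + 7^i.
Then t_{i+1} = 7·t_i - 4·6^i = 7·(4·6^i + 7^i) - 4·6^i = 4·6^(i + 1) + 7^(i + 1),
which is the claimed formula at m = i+1.
By induction, the statement is established for all m ≥ 1.

t_m = 4·6^m + 7^m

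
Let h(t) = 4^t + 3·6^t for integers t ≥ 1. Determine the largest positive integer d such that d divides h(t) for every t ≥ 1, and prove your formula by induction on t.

Computing the first values: h(1) = 22 and h(2) = 124; gcd(22, 124) = 2, so d ≤ 2.
We prove 2 | 4^t + 3·6^t for all t ≥ 1 by induction on t.
Base step (t = 1): h(1) = 22 = 2·(11), so 2 | h(1).
Suppose the result is true for t = r, i.e. 2 | h(r). Then
h(r+1) − 6·h(r) = (4^(r+1) + 3·6^(r+1)) − 6·(4^r + 3·6^r) = (1)·4^r·(4 − 6) = (-2)·4^r. Since 2 | h(r) by the inductive hypothesis, 2 | 6·h(r); and 2 | -2 since -2 = 2·-1. Therefore 2 | h(r+1).
By the principle of mathematical induction, the result holds for all t ≥ 1.
Therefore the largest such d is 2.

d = 2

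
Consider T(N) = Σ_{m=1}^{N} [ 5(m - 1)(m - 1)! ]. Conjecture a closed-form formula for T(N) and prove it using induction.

We claim T(N) = 5N! - 5 for all N ≥ 1.
Base case (N = 1): T(1) = 0, and the closed form gives 0. They agree.
Inductive step: assume the claim holds for N = m, so T(m) = 5m! - 5.
Then T(m+1) = T(m) + (5m·m!) = (5m! - 5) + (5m·m!).
Simplifying, T(m+1) = 5(m+1)! - 5,
which is the closed form with N = m+1.
By induction, the statement is established for all N ≥ 1.

T(N) = 5N! - 5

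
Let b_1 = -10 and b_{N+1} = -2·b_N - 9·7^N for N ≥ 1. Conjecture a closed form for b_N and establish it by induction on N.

b_N = -3(-2)^(N - 1) - 7^N

Computing the first terms: b_1 = -10, b_2 = -43, b_3 = -355. This suggests b_N = -3(-2)^(N - 1) - 7^N.
Base step (N = 1): the formula gives -10 = -10 = b_1.
For the inductive step, assume it holds for an arbitrary i ≥ 1, so b_i = -3(-2)^(i - 1) - 7^i.
Then b_{i+1} = -2·b_i - 9·7^i = -2·(-3(-2)^(i - 1) - 7^i) - 9·7^i = -3(-2)^i - 7^(i + 1) = -3(-2)^((i+1) - 1) - 7^(i+1),
which is the claimed formula at N = i+1.
By the principle of mathematical induction, the result holds for all N ≥ 1.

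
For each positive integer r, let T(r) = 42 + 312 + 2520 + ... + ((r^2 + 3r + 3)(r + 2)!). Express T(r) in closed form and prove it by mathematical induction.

T(r) = (r + 1)(r + 3)! - 6

We claim T(r) = (r + 1)(r + 3)! - 6 for all r ≥ 1.
When r = 1: T(1) = 42, and the closed form gives 42. They agree.
Inductive step: assume the claim holds for r = k, so T(k) = (k + 1)(k + 3)! - 6.
Then T(k+1) = T(k) + ((k^2 + 5k + 7)(k + 3)!) = ((k + 1)(k + 3)! - 6) + ((k^2 + 5k + 7)(k + 3)!).
Simplifying, T(k+1) = ((k+1) + 1)((k+1) + 3)! - 6,
which is the closed form with r = k+1.
By the principle of mathematical induction, the result holds for all r ≥ 1.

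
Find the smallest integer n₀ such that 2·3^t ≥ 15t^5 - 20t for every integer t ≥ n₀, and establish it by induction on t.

At t = 13: 3188646 < 5569135, so the inequality fails and n₀ ≥ 14. We prove 2·3^t ≥ 15t^5 - 20t for all t ≥ 14.
When t = 14: 2·3^t = 9565938 and 15t^5 - 20t = 8067080, so 9565938 ≥ 8067080.
Suppose the result is true for t = m, so 2·3^m ≥ 15m^5 - 20m.
Then 2·3^(m + 1) = 3·(2·3^m) ≥ 3·(15m^5 - 20m).
Also, for m ≥ 14 we have 3·(15m^5 - 20m) ≥ 15(m+1)^5 - 20(m+1), since 3·(15m^5 - 20m) − (15(m+1)^5 - 20(m+1)) = 30m^5 - 75m^4 - 150m^3 - 150m^2 - 115m + 5, which is nonnegative for all m ≥ 14.
Combining, 2·3^(m + 1) ≥ 15(m+1)^5 - 20(m+1).
By induction, the statement is established for all t ≥ 14.
Hence the smallest such n₀ is 14.

n₀ = 14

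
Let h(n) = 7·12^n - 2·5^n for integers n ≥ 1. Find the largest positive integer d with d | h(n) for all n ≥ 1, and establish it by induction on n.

d = 2

Computing the first values: h(1) = 74 and h(2) = 958; gcd(74, 958) = 2, so d ≤ 2.
We prove 2 | 7·12^n - 2·5^n for all n ≥ 1 by induction on n.
Base case (n = 1): h(1) = 74 = 2·(37), so 2 | h(1).
Inductive step: assume the claim holds for n = j, i.e. 2 | h(j). Then
h(j+1) − 12·h(j) = (7·12^(j+1) - 2·5^(j+1)) − 12·(7·12^j - 2·5^j) = (-2)·5^j·(5 − 12) = (14)·5^j. Since 2 | h(j) by the inductive hypothesis, 2 | 12·h(j); and 2 | 14 since 14 = 2·7. Therefore 2 | h(j+1).
By induction, the statement is established for all n ≥ 1.
Therefore the largest such d is 2.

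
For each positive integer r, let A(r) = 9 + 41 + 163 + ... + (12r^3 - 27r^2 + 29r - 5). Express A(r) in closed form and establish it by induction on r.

We claim A(r) = r(3r^3 - 3r^2 + 4r + 5) for all r ≥ 1.
When r = 1: A(1) = 9, and the closed form gives 9. They agree.
Inductive step: assume the claim holds for r = p, so A(p) = p(3p^3 - 3p^2 + 4p + 5).
Then A(p+1) = A(p) + (12p^3 + 9p^2 + 11p + 9) = (p(3p^3 - 3p^2 + 4p + 5)) + (12p^3 + 9p^2 + 11p + 9).
Simplifying, A(p+1) = (p + 1)(3p^3 + 6p^2 + 7p + 9) = (p+1)(3(p+1)^3 - 3(p+1)^2 + 4(p+1) + 5),
which is the closed form with r = p+1.
This completes the induction.

A(r) = r(3r^3 - 3r^2 + 4r + 5)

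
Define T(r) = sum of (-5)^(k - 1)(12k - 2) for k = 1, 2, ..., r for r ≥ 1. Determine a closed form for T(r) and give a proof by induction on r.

T(r) = -2(-5)^r·r

We claim T(r) = -2(-5)^r·r for all r ≥ 1.
Base case (r = 1): T(1) = 10, and the closed form gives 10. They agree.
For the inductive step, assume it holds for an arbitrary k ≥ 1, so T(k) = -2(-5)^k·k.
Then T(k+1) = T(k) + ((-5)^k(12k + 10)) = (-2(-5)^k·k) + ((-5)^k(12k + 10)).
Simplifying, T(k+1) = 10(-5)^k(k + 1) = -2(-5)^(k+1)·(k+1),
which is the closed form with r = k+1.
By the principle of mathematical induction, the result holds for all r ≥ 1.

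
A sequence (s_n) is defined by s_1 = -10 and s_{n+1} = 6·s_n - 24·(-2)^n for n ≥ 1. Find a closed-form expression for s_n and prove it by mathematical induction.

s_n = 3(-2)^n - 4·6^(n - 1)

Computing the first terms: s_1 = -10, s_2 = -12, s_3 = -168. This suggests s_n = 3(-2)^n - 4·6^(n - 1).
Base step (n = 1): the formula gives -10 = -10 = s_1.
For the inductive step, assume it holds for an arbitrary j ≥ 1, so s_j = 3(-2)^j - 4·6^(j - 1).
Then s_{j+1} = 6·s_j - 24·(-2)^j = 6·(3(-2)^j - 4·6^(j - 1)) - 24·(-2)^j = 3(-2)^(j + 1) - 4·6^j = 3(-2)^(j+1) - 4·6^((j+1) - 1),
which is the claimed formula at n = j+1.
This completes the induction.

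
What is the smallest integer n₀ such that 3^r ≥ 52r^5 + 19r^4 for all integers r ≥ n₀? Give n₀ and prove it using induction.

At r = 16: 43046721 < 55771136, so the inequality fails and n₀ ≥ 17. We prove 3^r ≥ 52r^5 + 19r^4 for all r ≥ 17.
Base case (r = 17): 3^r = 129140163 and 52r^5 + 19r^4 = 75419463, so 129140163 ≥ 75419463.
Inductive step: assume the claim holds for r = i, so 3^i ≥ 52i^5 + 19i^4.
Then 3^(i + 1) = 3·(3^i) ≥ 3·(52i^5 + 19i^4).
Also, for i ≥ 17 we have 3·(52i^5 + 19i^4) ≥ 52(i+1)^5 + 19(i+1)^4, since 3·(52i^5 + 19i^4) − (52(i+1)^5 + 19(i+1)^4) = 104i^5 - 222i^4 - 596i^3 - 634i^2 - 336i - 71, which is nonnegative for all i ≥ 17.
Combining, 3^(i + 1) ≥ 52(i+1)^5 + 19(i+1)^4.
This completes the induction.
Hence the smallest such n₀ is 17.

n₀ = 17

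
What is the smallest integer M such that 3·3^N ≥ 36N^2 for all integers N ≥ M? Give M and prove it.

At N = 5: 729 < 900, so the inequality fails and M ≥ 6. We prove 3·3^N ≥ 36N^2 for all N ≥ 6.
Base case (N = 6): 3·3^N = 2187 and 36N^2 = 1296, so 2187 ≥ 1296.
Inductive step: assume the claim holds for N = p, so 3·3^p ≥ 36p^2.
Then 3·3^(p + 1) = 3·(3·3^p) ≥ 3·(36p^2).
Also, for p ≥ 6 we have 3·(36p^2) ≥ 36(p+1)^2, since 3 ≥ (1 + 1/p)^2 for all p ≥ 6.
Combining, 3·3^(p + 1) ≥ 36(p+1)^2.
This completes the induction.
Hence the smallest such M is 6.

M = 6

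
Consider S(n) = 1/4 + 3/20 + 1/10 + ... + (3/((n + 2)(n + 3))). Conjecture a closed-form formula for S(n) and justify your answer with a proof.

We claim S(n) = n/(n + 3) for all n ≥ 1.
When n = 1: S(1) = 1/4, and the closed form gives 1/4. They agree.
Inductive step: suppose the statement holds for some j ≥ 1, so S(j) = j/(j + 3).
Then S(j+1) = S(j) + (3/((j + 3)(j + 4))) = (j/(j + 3)) + (3/((j + 3)(j + 4))).
Simplifying, S(j+1) = (j + 1)/(j + 4) = (j+1)/((j+1) + 3),
which is the closed form with n = j+1.
By the principle of mathematical induction, the result holds for all n ≥ 1.

S(n) = n/(n + 3)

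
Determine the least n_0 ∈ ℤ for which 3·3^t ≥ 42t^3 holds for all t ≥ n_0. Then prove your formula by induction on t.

n_0 = 9

At t = 8: 19683 < 21504, so the inequality fails and n_0 ≥ 9. We prove 3·3^t ≥ 42t^3 for all t ≥ 9.
For the base case t = 9: 3·3^t = 59049 and 42t^3 = 30618, so 59049 ≥ 30618.
For the inductive step, assume it holds for an arbitrary p ≥ 9, so 3·3^p ≥ 42p^3.
Then 3·3^(p + 1) = 3·(3·3^p) ≥ 3·(42p^3).
Also, for p ≥ 9 we have 3·(42p^3) ≥ 42(p+1)^3, since 3 ≥ (1 + 1/p)^3 for all p ≥ 9.
Combining, 3·3^(p + 1) ≥ 42(p+1)^3.
Hence, by induction on t, the claim holds for every t ≥ 9.
Hence the smallest such n_0 is 9.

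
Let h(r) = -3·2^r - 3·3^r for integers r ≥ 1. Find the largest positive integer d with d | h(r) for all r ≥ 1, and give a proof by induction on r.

Computing the first values: h(1) = -15 and h(2) = -39; gcd(-15, -39) = 3, so d ≤ 3.
We prove 3 | -3·2^r - 3·3^r for all r ≥ 1 by induction on r.
Base step (r = 1): h(1) = -15 = 3·(-5), so 3 | h(1).
Inductive step: suppose the statement holds for some i ≥ 1, i.e. 3 | h(i). Then
h(i+1) − 3·h(i) = (-3·2^(i+1) - 3·3^(i+1)) − 3·(-3·2^i - 3·3^i) = (-3)·2^i·(2 − 3) = (3)·2^i. Since 3 | h(i) by the inductive hypothesis, 3 | 3·h(i); and 3 | 3 since 3 = 3·1. Therefore 3 | h(i+1).
By the principle of mathematical induction, the result holds for all r ≥ 1.
Therefore the largest such d is 3.

d = 3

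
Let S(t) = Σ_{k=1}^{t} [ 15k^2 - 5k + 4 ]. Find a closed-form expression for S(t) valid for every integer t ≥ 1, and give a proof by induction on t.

We claim S(t) = t(5t^2 + 5t + 4) for all t ≥ 1.
For the base case t = 1: S(1) = 14, and the closed form gives 14. They agree.
Suppose the result is true for t = k, so S(k) = k(5k^2 + 5k + 4).
Then S(k+1) = S(k) + (15k^2 + 25k + 14) = (k(5k^2 + 5k + 4)) + (15k^2 + 25k + 14).
Simplifying, S(k+1) = (k + 1)(5k^2 + 15k + 14) = (k+1)(5(k+1)^2 + 5(k+1) + 4),
which is the closed form with t = k+1.
This completes the induction.

S(t) = t(5t^2 + 5t + 4)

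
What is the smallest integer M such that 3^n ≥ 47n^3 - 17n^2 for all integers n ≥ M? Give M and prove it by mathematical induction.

At n = 9: 19683 < 32886, so the inequality fails and M ≥ 10. We prove 3^n ≥ 47n^3 - 17n^2 for all n ≥ 10.
For the base case n = 10: 3^n = 59049 and 47n^3 - 17n^2 = 45300, so 59049 ≥ 45300.
Inductive step: assume the claim holds for n = i, so 3^i ≥ 47i^3 - 17i^2.
Then 3^(i + 1) = 3·(3^i) ≥ 3·(47i^3 - 17i^2).
Also, for i ≥ 10 we have 3·(47i^3 - 17i^2) ≥ 47(i+1)^3 - 17(i+1)^2, since 3·(47i^3 - 17i^2) − (47(i+1)^3 - 17(i+1)^2) = 94i^3 - 175i^2 - 107i - 30, which is nonnegative for all i ≥ 10.
Combining, 3^(i + 1) ≥ 47(i+1)^3 - 17(i+1)^2.
This completes the induction.
Hence the smallest such M is 10.

M = 10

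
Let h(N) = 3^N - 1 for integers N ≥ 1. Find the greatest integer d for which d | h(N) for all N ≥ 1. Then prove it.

d = 2

Computing the first values: h(1) = 2 and h(2) = 8; gcd(2, 8) = 2, so d ≤ 2.
We prove 2 | 3^N - 1 for all N ≥ 1 by induction on N.
When N = 1: h(1) = 2 = 2·(1), so 2 | h(1).
Suppose the result is true for N = j, i.e. 2 | h(j). Then
3^{j+1} − 1^{j+1} = 3·3^j − 1·1^j = 3·(3^j − 1^j) + (2)·1^j. The first term is divisible by 2 by the inductive hypothesis, and the second term (2)·1^j is divisible by 2 since 2 | 2. Hence 2 | h(j+1).
By the principle of mathematical induction, the result holds for all N ≥ 1.
Therefore the largest such d is 2.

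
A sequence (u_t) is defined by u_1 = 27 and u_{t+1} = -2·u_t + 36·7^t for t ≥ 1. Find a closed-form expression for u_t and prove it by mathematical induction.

u_t = -(-2)^(t - 1) + 4·7^t

Computing the first terms: u_1 = 27, u_2 = 198, u_3 = 1368. This suggests u_t = -(-2)^(t - 1) + 4·7^t.
When t = 1: the formula gives 27 = 27 = u_1.
Inductive step: suppose the statement holds for some m ≥ 1, so u_m = -(-2)^(m - 1) + 4·7^m.
Then u_{m+1} = -2·u_m + 36·7^m = -2·(-(-2)^(m - 1) + 4·7^m) + 36·7^m = -(-2)^m + 4·7^(m + 1) = -(-2)^((m+1) - 1) + 4·7^(m+1),
which is the claimed formula at t = m+1.
By induction, the statement is established for all t ≥ 1.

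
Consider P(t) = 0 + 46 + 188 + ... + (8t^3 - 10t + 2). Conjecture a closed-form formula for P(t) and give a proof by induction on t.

P(t) = t(t - 1)(2t^2 + 6t + 3)

We claim P(t) = t(t - 1)(2t^2 + 6t + 3) for all t ≥ 1.
Base case (t = 1): P(1) = 0, and the closed form gives 0. They agree.
For the inductive step, assume it holds for an arbitrary r ≥ 1, so P(r) = r(2r^3 + 4r^2 - 3r - 3).
Then P(r+1) = P(r) + (-10r + 8(r + 1)^3 - 8) = (r(2r^3 + 4r^2 - 3r - 3)) + (-10r + 8(r + 1)^3 - 8).
Simplifying, P(r+1) = r(r + 1)(2r^2 + 10r + 11) = (r+1)((r+1) - 1)(2(r+1)^2 + 6(r+1) + 3),
which is the closed form with t = r+1.
Hence, by induction on t, the claim holds for every t ≥ 1.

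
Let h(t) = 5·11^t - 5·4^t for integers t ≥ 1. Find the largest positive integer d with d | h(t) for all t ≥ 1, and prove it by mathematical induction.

d = 35

Computing the first values: h(1) = 35 and h(2) = 525; gcd(35, 525) = 35, so d ≤ 35.
We prove 35 | 5·11^t - 5·4^t for all t ≥ 1 by induction on t.
Base case (t = 1): h(1) = 35 = 35·(1), so 35 | h(1).
Inductive step: suppose the statement holds for some k ≥ 1, i.e. 35 | h(k). Then
h(k+1) − 11·h(k) = (5·11^(k+1) - 5·4^(k+1)) − 11·(5·11^k - 5·4^k) = (-5)·4^k·(4 − 11) = (35)·4^k. Since 35 | h(k) by the inductive hypothesis, 35 | 11·h(k); and 35 | 35 since 35 = 35·1. Therefore 35 | h(k+1).
Hence, by induction on t, the claim holds for every t ≥ 1.
Therefore the largest such d is 35.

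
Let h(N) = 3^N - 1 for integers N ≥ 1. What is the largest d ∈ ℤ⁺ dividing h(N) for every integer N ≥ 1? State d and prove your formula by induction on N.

d = 2

Computing the first values: h(1) = 2 and h(2) = 8; gcd(2, 8) = 2, so d ≤ 2.
We prove 2 | 3^N - 1 for all N ≥ 1 by induction on N.
Base case (N = 1): h(1) = 2 = 2·(1), so 2 | h(1).
Inductive step: assume the claim holds for N = m, i.e. 2 | h(m). Then
3^{m+1} − 1^{m+1} = 3·3^m − 1·1^m = 3·(3^m − 1^m) + (2)·1^m. The first term is divisible by 2 by the inductive hypothesis, and the second term (2)·1^m is divisible by 2 since 2 | 2. Hence 2 | h(m+1).
By induction, the statement is established for all N ≥ 1.
Therefore the largest such d is 2.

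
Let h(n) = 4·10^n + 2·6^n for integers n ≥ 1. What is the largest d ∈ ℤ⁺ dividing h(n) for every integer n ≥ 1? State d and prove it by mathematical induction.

Computing the first values: h(1) = 52 and h(2) = 472; gcd(52, 472) = 4, so d ≤ 4.
We prove 4 | 4·10^n + 2·6^n for all n ≥ 1 by induction on n.
Base step (n = 1): h(1) = 52 = 4·(13), so 4 | h(1).
Suppose the result is true for n = i, i.e. 4 | h(i). Then
h(i+1) − 10·h(i) = (4·10^(i+1) + 2·6^(i+1)) − 10·(4·10^i + 2·6^i) = (2)·6^i·(6 − 10) = (-8)·6^i. Since 4 | h(i) by the inductive hypothesis, 4 | 10·h(i); and 4 | -8 since -8 = 4·-2. Therefore 4 | h(i+1).
By the principle of mathematical induction, the result holds for all n ≥ 1.
Therefore the largest such d is 4.

d = 4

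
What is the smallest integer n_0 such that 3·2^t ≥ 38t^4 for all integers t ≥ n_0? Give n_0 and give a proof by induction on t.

n_0 = 22

At t = 21: 6291456 < 7390278, so the inequality fails and n_0 ≥ 22. We prove 3·2^t ≥ 38t^4 for all t ≥ 22.
For the base case t = 22: 3·2^t = 12582912 and 38t^4 = 8901728, so 12582912 ≥ 8901728.
Inductive step: assume the claim holds for t = j, so 3·2^j ≥ 38j^4.
Then 3·2^(j + 1) = 2·(3·2^j) ≥ 2·(38j^4).
Also, for j ≥ 22 we have 2·(38j^4) ≥ 38(j+1)^4, since 2 ≥ (1 + 1/j)^4 for all j ≥ 22.
Combining, 3·2^(j + 1) ≥ 38(j+1)^4.
By induction, the statement is established for all t ≥ 22.
Hence the smallest such n_0 is 22.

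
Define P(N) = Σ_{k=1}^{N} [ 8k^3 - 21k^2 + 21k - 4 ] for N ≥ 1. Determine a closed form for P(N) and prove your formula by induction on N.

We claim P(N) = N(2N^3 - 3N^2 + 2N + 3) for all N ≥ 1.
Base case (N = 1): P(1) = 4, and the closed form gives 4. They agree.
Suppose the result is true for N = k, so P(k) = k(2k^3 - 3k^2 + 2k + 3).
Then P(k+1) = P(k) + (8k^3 + 3k^2 + 3k + 4) = (k(2k^3 - 3k^2 + 2k + 3)) + (8k^3 + 3k^2 + 3k + 4).
Simplifying, P(k+1) = (k + 1)(2k^3 + 3k^2 + 2k + 4) = (k+1)(2(k+1)^3 - 3(k+1)^2 + 2(k+1) + 3),
which is the closed form with N = k+1.
This completes the induction.

P(N) = N(2N^3 - 3N^2 + 2N + 3)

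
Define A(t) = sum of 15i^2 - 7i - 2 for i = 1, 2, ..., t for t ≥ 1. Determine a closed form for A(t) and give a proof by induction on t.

A(t) = t(5t^2 + 4t - 3)

We claim A(t) = t(5t^2 + 4t - 3) for all t ≥ 1.
Base step (t = 1): A(1) = 6, and the closed form gives 6. They agree.
Inductive step: suppose the statement holds for some i ≥ 1, so A(i) = i(5i^2 + 4i - 3).
Then A(i+1) = A(i) + (15i^2 + 23i + 6) = (i(5i^2 + 4i - 3)) + (15i^2 + 23i + 6).
Simplifying, A(i+1) = (i + 1)(5i^2 + 14i + 6) = (i+1)(5(i+1)^2 + 4(i+1) - 3),
which is the closed form with t = i+1.
By the principle of mathematical induction, the result holds for all t ≥ 1.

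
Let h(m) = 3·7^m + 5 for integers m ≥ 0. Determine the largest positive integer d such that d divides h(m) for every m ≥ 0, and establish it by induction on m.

Computing the first values: h(0) = 8 and h(1) = 26; gcd(8, 26) = 2, so d ≤ 2.
We prove 2 | 3·7^m + 5 for all m ≥ 0 by induction on m.
Base case (m = 0): h(0) = 8 = 2·(4), so 2 | h(0).
Suppose the result is true for m = r, i.e. 2 | h(r). Then
h(r+1) = 3·7^(r+1) + 5 = 7·(3·7^r + 5) - 30 = 7·h(r) - 30. The first term is divisible by 2 by the inductive hypothesis, and -30 is divisible by 2. Hence 2 | h(r+1).
This completes the induction.
Therefore the largest such d is 2.

d = 2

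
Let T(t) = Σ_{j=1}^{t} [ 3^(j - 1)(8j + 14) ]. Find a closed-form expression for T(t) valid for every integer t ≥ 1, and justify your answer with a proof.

We claim T(t) = 3^t(4t + 5) - 5 for all t ≥ 1.
Base case (t = 1): T(1) = 22, and the closed form gives 22. They agree.
Inductive step: suppose the statement holds for some j ≥ 1, so T(j) = 3^j(4j + 5) - 5.
Then T(j+1) = T(j) + (3^j(8j + 22)) = (3^j(4j + 5) - 5) + (3^j(8j + 22)).
Simplifying, T(j+1) = 12·3^j·j + 27·3^j - 5 = 3^(j+1)(4(j+1) + 5) - 5,
which is the closed form with t = j+1.
By the principle of mathematical induction, the result holds for all t ≥ 1.

T(t) = 3^t(4t + 5) - 5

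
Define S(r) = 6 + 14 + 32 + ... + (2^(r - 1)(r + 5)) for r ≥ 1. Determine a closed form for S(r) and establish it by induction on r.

S(r) = 2^r(r + 4) - 4

We claim S(r) = 2^r(r + 4) - 4 for all r ≥ 1.
When r = 1: S(1) = 6, and the closed form gives 6. They agree.
For the inductive step, assume it holds for an arbitrary i ≥ 1, so S(i) = 2^i(i + 4) - 4.
Then S(i+1) = S(i) + (2^i(i + 6)) = (2^i(i + 4) - 4) + (2^i(i + 6)).
Simplifying, S(i+1) = 2·2^i·i + 10·2^i - 4 = 2^(i+1)((i+1) + 4) - 4,
which is the closed form with r = i+1.
This completes the induction.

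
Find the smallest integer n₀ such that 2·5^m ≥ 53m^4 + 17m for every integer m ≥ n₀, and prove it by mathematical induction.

n₀ = 7

At m = 6: 31250 < 68790, so the inequality fails and n₀ ≥ 7. We prove 2·5^m ≥ 53m^4 + 17m for all m ≥ 7.
Base step (m = 7): 2·5^m = 156250 and 53m^4 + 17m = 127372, so 156250 ≥ 127372.
Inductive step: assume the claim holds for m = p, so 2·5^p ≥ 53p^4 + 17p.
Then 2·5^(p + 1) = 5·(2·5^p) ≥ 5·(53p^4 + 17p).
Also, for p ≥ 7 we have 5·(53p^4 + 17p) ≥ 53(p+1)^4 + 17(p+1), since 5·(53p^4 + 17p) − (53(p+1)^4 + 17(p+1)) = 212p^4 - 212p^3 - 318p^2 - 144p - 70, which is nonnegative for all p ≥ 7.
Combining, 2·5^(p + 1) ≥ 53(p+1)^4 + 17(p+1).
By the principle of mathematical induction, the result holds for all m ≥ 7.
Hence the smallest such n₀ is 7.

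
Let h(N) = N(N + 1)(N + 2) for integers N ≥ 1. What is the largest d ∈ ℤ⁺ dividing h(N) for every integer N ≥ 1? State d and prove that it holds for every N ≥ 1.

d = 6

Computing the first values: h(1) = 6 and h(2) = 24; gcd(6, 24) = 6, so d ≤ 6.
We prove 6 | N(N + 1)(N + 2) for all N ≥ 1 by induction on N.
Base step (N = 1): h(1) = 6 = 6·(1), so 6 | h(1).
For the inductive step, assume it holds for an arbitrary r ≥ 1, i.e. 6 | h(r). Then
h(r+1) − h(r) = (r+1)·(r+2)·(r+3) − r·(r+1)·(r+2) = (r+1)·(r+2)·[(r+3) − r] = 3·(r+1)·(r+2). The product of 2 consecutive integers is divisible by (2)! = 2, so h(r+1) − h(r) is divisible by 3·2 = 6. By the inductive hypothesis 6 | h(r), hence 6 | h(r+1).
By induction, the statement is established for all N ≥ 1.
Therefore the largest such d is 6.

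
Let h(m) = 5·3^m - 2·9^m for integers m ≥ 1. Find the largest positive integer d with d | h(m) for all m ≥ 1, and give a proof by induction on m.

Computing the first values: h(1) = -3 and h(2) = -117; gcd(-3, -117) = 3, so d ≤ 3.
We prove 3 | 5·3^m - 2·9^m for all m ≥ 1 by induction on m.
When m = 1: h(1) = -3 = 3·(-1), so 3 | h(1).
Suppose the result is true for m = r, i.e. 3 | h(r). Then
h(r+1) − 9·h(r) = (5·3^(r+1) - 2·9^(r+1)) − 9·(5·3^r - 2·9^r) = (5)·3^r·(3 − 9) = (-30)·3^r. Since 3 | h(r) by the inductive hypothesis, 3 | 9·h(r); and 3 | -30 since -30 = 3·-10. Therefore 3 | h(r+1).
Hence, by induction on m, the claim holds for every m ≥ 1.
Therefore the largest such d is 3.

d = 3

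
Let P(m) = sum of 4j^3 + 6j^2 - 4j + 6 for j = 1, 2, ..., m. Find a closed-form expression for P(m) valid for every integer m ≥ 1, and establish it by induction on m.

We claim P(m) = m(m^3 + 4m^2 + 2m + 5) for all m ≥ 1.
When m = 1: P(1) = 12, and the closed form gives 12. They agree.
Suppose the result is true for m = j, so P(j) = j(j^3 + 4j^2 + 2j + 5).
Then P(j+1) = P(j) + (4j^3 + 18j^2 + 20j + 12) = (j(j^3 + 4j^2 + 2j + 5)) + (4j^3 + 18j^2 + 20j + 12).
Simplifying, P(j+1) = (j + 1)(j^3 + 7j^2 + 13j + 12) = (j+1)((j+1)^3 + 4(j+1)^2 + 2(j+1) + 5),
which is the closed form with m = j+1.
By induction, the statement is established for all m ≥ 1.

P(m) = m(m^3 + 4m^2 + 2m + 5)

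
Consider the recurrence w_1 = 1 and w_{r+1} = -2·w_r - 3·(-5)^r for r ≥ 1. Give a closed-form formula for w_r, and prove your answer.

w_r = -3(-2)^r + (-5)^r

Computing the first terms: w_1 = 1, w_2 = 13, w_3 = -101. This suggests w_r = -3(-2)^r + (-5)^r.
Base case (r = 1): the formula gives 1 = 1 = w_1.
Inductive step: assume the claim holds for r = i, so w_i = -3(-2)^i + (-5)^i.
Then w_{i+1} = -2·w_i - 3·(-5)^i = -2·(-3(-2)^i + (-5)^i) - 3·(-5)^i = -3(-2)^(i + 1) + (-5)^(i + 1),
which is the claimed formula at r = i+1.
Hence, by induction on r, the claim holds for every r ≥ 1.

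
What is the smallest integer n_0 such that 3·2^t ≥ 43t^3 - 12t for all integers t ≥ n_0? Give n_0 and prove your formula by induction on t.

n_0 = 16

At t = 15: 98304 < 144945, so the inequality fails and n_0 ≥ 16. We prove 3·2^t ≥ 43t^3 - 12t for all t ≥ 16.
For the base case t = 16: 3·2^t = 196608 and 43t^3 - 12t = 175936, so 196608 ≥ 175936.
Inductive step: assume the claim holds for t = p, so 3·2^p ≥ 43p^3 - 12p.
Then 3·2^(p + 1) = 2·(3·2^p) ≥ 2·(43p^3 - 12p).
Also, for p ≥ 16 we have 2·(43p^3 - 12p) ≥ 43(p+1)^3 - 12(p+1), since 2·(43p^3 - 12p) − (43(p+1)^3 - 12(p+1)) = 43p^3 - 129p^2 - 141p - 31, which is nonnegative for all p ≥ 16.
Combining, 3·2^(p + 1) ≥ 43(p+1)^3 - 12(p+1).
By induction, the statement is established for all t ≥ 16.
Hence the smallest such n_0 is 16.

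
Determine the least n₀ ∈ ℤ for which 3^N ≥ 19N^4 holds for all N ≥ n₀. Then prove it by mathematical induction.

At N = 11: 177147 < 278179, so the inequality fails and n₀ ≥ 12. We prove 3^N ≥ 19N^4 for all N ≥ 12.
For the base case N = 12: 3^N = 531441 and 19N^4 = 393984, so 531441 ≥ 393984.
Suppose the result is true for N = k, so 3^k ≥ 19k^4.
Then 3^(k + 1) = 3·(3^k) ≥ 3·(19k^4).
Also, for k ≥ 12 we have 3·(19k^4) ≥ 19(k+1)^4, since 3 ≥ (1 + 1/k)^4 for all k ≥ 12.
Combining, 3^(k + 1) ≥ 19(k+1)^4.
Hence, by induction on N, the claim holds for every N ≥ 12.
Hence the smallest such n₀ is 12.

n₀ = 12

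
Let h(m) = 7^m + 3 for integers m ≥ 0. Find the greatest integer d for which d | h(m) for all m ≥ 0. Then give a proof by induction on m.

Computing the first values: h(0) = 4 and h(1) = 10; gcd(4, 10) = 2, so d ≤ 2.
We prove 2 | 7^m + 3 for all m ≥ 0 by induction on m.
Base case (m = 0): h(0) = 4 = 2·(2), so 2 | h(0).
Suppose the result is true for m = p, i.e. 2 | h(p). Then
h(p+1) = 7^(p+1) + 3 = 7·(7^p + 3) - 18 = 7·h(p) - 18. The first term is divisible by 2 by the inductive hypothesis, and -18 is divisible by 2. Hence 2 | h(p+1).
This completes the induction.
Therefore the largest such d is 2.

d = 2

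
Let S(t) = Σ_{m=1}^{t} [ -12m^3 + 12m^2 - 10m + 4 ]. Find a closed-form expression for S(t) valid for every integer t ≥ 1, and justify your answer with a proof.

S(t) = -t(3t - 1)(t^2 + t + 1)

We claim S(t) = -t(3t - 1)(t^2 + t + 1) for all t ≥ 1.
Base case (t = 1): S(1) = -6, and the closed form gives -6. They agree.
Suppose the result is true for t = m, so S(m) = m(-3m^3 - 2m^2 - 2m + 1).
Then S(m+1) = S(m) + (-12m^3 - 24m^2 - 22m - 6) = (m(-3m^3 - 2m^2 - 2m + 1)) + (-12m^3 - 24m^2 - 22m - 6).
Simplifying, S(m+1) = -(m + 1)(3m + 2)(m^2 + 3m + 3) = -(m+1)(3(m+1) - 1)((m+1)^2 + (m+1) + 1),
which is the closed form with t = m+1.
This completes the induction.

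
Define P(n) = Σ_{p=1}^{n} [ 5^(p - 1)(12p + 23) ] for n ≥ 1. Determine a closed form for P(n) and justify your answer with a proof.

We claim P(n) = 5^n(3n + 5) - 5 for all n ≥ 1.
When n = 1: P(1) = 35, and the closed form gives 35. They agree.
Inductive step: assume the claim holds for n = p, so P(p) = 5^p(3p + 5) - 5.
Then P(p+1) = P(p) + (5^p(12p + 35)) = (5^p(3p + 5) - 5) + (5^p(12p + 35)).
Simplifying, P(p+1) = 15·5^p·p + 40·5^p - 5 = 5^(p+1)(3(p+1) + 5) - 5,
which is the closed form with n = p+1.
This completes the induction.

P(n) = 5^n(3n + 5) - 5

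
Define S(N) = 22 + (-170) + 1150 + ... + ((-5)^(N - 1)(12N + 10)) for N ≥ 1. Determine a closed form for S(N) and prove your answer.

We claim S(N) = -2(-5)^N(N + 1) + 2 for all N ≥ 1.
For the base case N = 1: S(1) = 22, and the closed form gives 22. They agree.
Inductive step: suppose the statement holds for some m ≥ 1, so S(m) = -2(-5)^m(m + 1) + 2.
Then S(m+1) = S(m) + ((-5)^m(12m + 22)) = (-2(-5)^m(m + 1) + 2) + ((-5)^m(12m + 22)).
Simplifying, S(m+1) = 10(-5)^m·m + 20(-5)^m + 2 = -2(-5)^(m+1)((m+1) + 1) + 2,
which is the closed form with N = m+1.
By induction, the statement is established for all N ≥ 1.

S(N) = -2(-5)^N(N + 1) + 2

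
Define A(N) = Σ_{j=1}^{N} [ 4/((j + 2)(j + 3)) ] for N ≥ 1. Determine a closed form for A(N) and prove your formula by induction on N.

A(N) = 4N/(3(N + 3))

We claim A(N) = 4N/(3(N + 3)) for all N ≥ 1.
Base step (N = 1): A(1) = 1/3, and the closed form gives 1/3. They agree.
Suppose the result is true for N = j, so A(j) = 4j/(3(j + 3)).
Then A(j+1) = A(j) + (4/((j + 3)(j + 4))) = (4j/(3(j + 3))) + (4/((j + 3)(j + 4))).
Simplifying, A(j+1) = 4(j + 1)/(3(j + 4)) = 4(j+1)/(3((j+1) + 3)),
which is the closed form with N = j+1.
By induction, the statement is established for all N ≥ 1.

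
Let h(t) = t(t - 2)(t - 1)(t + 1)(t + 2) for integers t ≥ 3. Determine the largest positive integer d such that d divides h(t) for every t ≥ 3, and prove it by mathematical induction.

d = 120

Computing the first values: h(3) = 120 and h(4) = 720; gcd(120, 720) = 120, so d ≤ 120.
We prove 120 | t(t - 2)(t - 1)(t + 1)(t + 2) for all t ≥ 3 by induction on t.
Base case (t = 3): h(3) = 120 = 120·(1), so 120 | h(3).
Suppose the result is true for t = j, i.e. 120 | h(j). Then
h(j+1) − h(j) = (j-1)·j·(j+1)·(j+2)·(j+3) − (j-2)·(j-1)·j·(j+1)·(j+2) = (j-1)·j·(j+1)·(j+2)·[(j+3) − (j-2)] = 5·(j-1)·j·(j+1)·(j+2). The product of 4 consecutive integers is divisible by (4)! = 24, so h(j+1) − h(j) is divisible by 5·24 = 120. By the inductive hypothesis 120 | h(j), hence 120 | h(j+1).
By the principle of mathematical induction, the result holds for all t ≥ 3.
Therefore the largest such d is 120.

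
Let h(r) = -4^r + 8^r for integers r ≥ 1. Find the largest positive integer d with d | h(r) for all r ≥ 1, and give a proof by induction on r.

Computing the first values: h(1) = 4 and h(2) = 48; gcd(4, 48) = 4, so d ≤ 4.
We prove 4 | -4^r + 8^r for all r ≥ 1 by induction on r.
For the base case r = 1: h(1) = 4 = 4·(1), so 4 | h(1).
Inductive step: assume the claim holds for r = m, i.e. 4 | h(m). Then
8^{m+1} − 4^{m+1} = 8·8^m − 4·4^m = 8·(8^m − 4^m) + (4)·4^m. The first term is divisible by 4 by the inductive hypothesis, and the second term (4)·4^m is divisible by 4 since 4 | 4. Hence 4 | h(m+1).
By the principle of mathematical induction, the result holds for all r ≥ 1.
Therefore the largest such d is 4.

d = 4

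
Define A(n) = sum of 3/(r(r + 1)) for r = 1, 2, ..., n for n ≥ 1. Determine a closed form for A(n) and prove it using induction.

A(n) = 3n/(n + 1)

We claim A(n) = 3n/(n + 1) for all n ≥ 1.
When n = 1: A(1) = 3/2, and the closed form gives 3/2. They agree.
Inductive step: assume the claim holds for n = r, so A(r) = 3r/(r + 1).
Then A(r+1) = A(r) + (3/((r + 1)(r + 2))) = (3r/(r + 1)) + (3/((r + 1)(r + 2))).
Simplifying, A(r+1) = 3(r + 1)/(r + 2) = 3(r+1)/((r+1) + 1),
which is the closed form with n = r+1.
By induction, the statement is established for all n ≥ 1.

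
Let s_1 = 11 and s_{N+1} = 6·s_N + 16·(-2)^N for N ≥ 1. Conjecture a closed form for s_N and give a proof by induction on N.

s_N = (-2)^(N + 1) + 7·6^(N - 1)

Computing the first terms: s_1 = 11, s_2 = 34, s_3 = 268. This suggests s_N = (-2)^(N + 1) + 7·6^(N - 1).
Base case (N = 1): the formula gives 11 = 11 = s_1.
Inductive step: assume the claim holds for N = p, so s_p = (-2)^(p + 1) + 7·6^(p - 1).
Then s_{p+1} = 6·s_p + 16·(-2)^p = 6·((-2)^(p + 1) + 7·6^(p - 1)) + 16·(-2)^p = (-2)^(p + 2) + 7·6^p = (-2)^((p+1) + 1) + 7·6^((p+1) - 1),
which is the claimed formula at N = p+1.
This completes the induction.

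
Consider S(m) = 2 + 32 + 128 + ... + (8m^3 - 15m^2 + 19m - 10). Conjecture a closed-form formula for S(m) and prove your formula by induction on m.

We claim S(m) = m(2m^3 - m^2 + 4m - 3) for all m ≥ 1.
For the base case m = 1: S(1) = 2, and the closed form gives 2. They agree.
For the inductive step, assume it holds for an arbitrary k ≥ 1, so S(k) = k(2k^3 - k^2 + 4k - 3).
Then S(k+1) = S(k) + (8k^3 + 9k^2 + 13k + 2) = (k(2k^3 - k^2 + 4k - 3)) + (8k^3 + 9k^2 + 13k + 2).
Simplifying, S(k+1) = (k + 1)(2k^3 + 5k^2 + 8k + 2) = (k+1)(2(k+1)^3 - (k+1)^2 + 4(k+1) - 3),
which is the closed form with m = k+1.
By the principle of mathematical induction, the result holds for all m ≥ 1.

S(m) = m(2m^3 - m^2 + 4m - 3)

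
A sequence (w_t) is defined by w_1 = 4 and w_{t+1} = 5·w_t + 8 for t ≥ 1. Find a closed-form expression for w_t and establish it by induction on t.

Computing the first terms: w_1 = 4, w_2 = 28, w_3 = 148. This suggests w_t = 6·5^(t - 1) - 2.
For the base case t = 1: the formula gives 4 = 4 = w_1.
For the inductive step, assume it holds for an arbitrary i ≥ 1, so w_i = 6·5^(i - 1) - 2.
Then w_{i+1} = 5·w_i + 8 = 5·(6·5^(i - 1) - 2) + 8 = 6·5^i - 2 = 6·5^((i+1) - 1) - 2,
which is the claimed formula at t = i+1.
This completes the induction.

w_t = 6·5^(t - 1) - 2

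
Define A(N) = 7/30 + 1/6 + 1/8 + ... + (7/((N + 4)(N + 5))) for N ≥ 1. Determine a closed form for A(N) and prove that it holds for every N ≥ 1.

We claim A(N) = 7N/(5(N + 5)) for all N ≥ 1.
For the base case N = 1: A(1) = 7/30, and the closed form gives 7/30. They agree.
For the inductive step, assume it holds for an arbitrary i ≥ 1, so A(i) = 7i/(5(i + 5)).
Then A(i+1) = A(i) + (7/((i + 5)(i + 6))) = (7i/(5(i + 5))) + (7/((i + 5)(i + 6))).
Simplifying, A(i+1) = 7(i + 1)/(5(i + 6)) = 7(i+1)/(5((i+1) + 5)),
which is the closed form with N = i+1.
This completes the induction.

A(N) = 7N/(5(N + 5))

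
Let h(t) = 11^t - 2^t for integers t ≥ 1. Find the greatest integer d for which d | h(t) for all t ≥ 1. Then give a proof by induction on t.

Computing the first values: h(1) = 9 and h(2) = 117; gcd(9, 117) = 9, so d ≤ 9.
We prove 9 | 11^t - 2^t for all t ≥ 1 by induction on t.
When t = 1: h(1) = 9 = 9·(1), so 9 | h(1).
Inductive step: assume the claim holds for t = j, i.e. 9 | h(j). Then
11^{j+1} − 2^{j+1} = 11·11^j − 2·2^j = 11·(11^j − 2^j) + (9)·2^j. The first term is divisible by 9 by the inductive hypothesis, and the second term (9)·2^j is divisible by 9 since 9 | 9. Hence 9 | h(j+1).
This completes the induction.
Therefore the largest such d is 9.

d = 9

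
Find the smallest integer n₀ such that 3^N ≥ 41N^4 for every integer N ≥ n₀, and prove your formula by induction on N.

n₀ = 13

At N = 12: 531441 < 850176, so the inequality fails and n₀ ≥ 13. We prove 3^N ≥ 41N^4 for all N ≥ 13.
For the base case N = 13: 3^N = 1594323 and 41N^4 = 1171001, so 1594323 ≥ 1171001.
Inductive step: suppose the statement holds for some p ≥ 13, so 3^p ≥ 41p^4.
Then 3^(p + 1) = 3·(3^p) ≥ 3·(41p^4).
Also, for p ≥ 13 we have 3·(41p^4) ≥ 41(p+1)^4, since 3 ≥ (1 + 1/p)^4 for all p ≥ 13.
Combining, 3^(p + 1) ≥ 41(p+1)^4.
This completes the induction.
Hence the smallest such n₀ is 13.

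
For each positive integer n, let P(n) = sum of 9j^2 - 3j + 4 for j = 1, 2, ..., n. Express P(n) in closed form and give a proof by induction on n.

We claim P(n) = n(3n^2 + 3n + 4) for all n ≥ 1.
For the base case n = 1: P(1) = 10, and the closed form gives 10. They agree.
For the inductive step, assume it holds for an arbitrary j ≥ 1, so P(j) = j(3j^2 + 3j + 4).
Then P(j+1) = P(j) + (9j^2 + 15j + 10) = (j(3j^2 + 3j + 4)) + (9j^2 + 15j + 10).
Simplifying, P(j+1) = (j + 1)(3j^2 + 9j + 10) = (j+1)(3(j+1)^2 + 3(j+1) + 4),
which is the closed form with n = j+1.
By the principle of mathematical induction, the result holds for all n ≥ 1.

P(n) = n(3n^2 + 3n + 4)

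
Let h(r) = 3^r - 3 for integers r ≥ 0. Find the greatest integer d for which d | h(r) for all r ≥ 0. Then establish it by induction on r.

d = 2

Computing the first values: h(0) = -2 and h(1) = 0; gcd(-2, 0) = 2, so d ≤ 2.
We prove 2 | 3^r - 3 for all r ≥ 0 by induction on r.
Base step (r = 0): h(0) = -2 = 2·(-1), so 2 | h(0).
Suppose the result is true for r = i, i.e. 2 | h(i). Then
h(i+1) = 3^(i+1) - 3 = 3·(3^i - 3) + 6 = 3·h(i) + 6. The first term is divisible by 2 by the inductive hypothesis, and 6 is divisible by 2. Hence 2 | h(i+1).
By induction, the statement is established for all r ≥ 0.
Therefore the largest such d is 2.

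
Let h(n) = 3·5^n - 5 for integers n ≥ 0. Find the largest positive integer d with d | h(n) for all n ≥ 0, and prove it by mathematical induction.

Computing the first values: h(0) = -2 and h(1) = 10; gcd(-2, 10) = 2, so d ≤ 2.
We prove 2 | 3·5^n - 5 for all n ≥ 0 by induction on n.
For the base case n = 0: h(0) = -2 = 2·(-1), so 2 | h(0).
Inductive step: assume the claim holds for n = i, i.e. 2 | h(i). Then
h(i+1) = 3·5^(i+1) - 5 = 5·(3·5^i - 5) + 20 = 5·h(i) + 20. The first term is divisible by 2 by the inductive hypothesis, and 20 is divisible by 2. Hence 2 | h(i+1).
By the principle of mathematical induction, the result holds for all n ≥ 0.
Therefore the largest such d is 2.

d = 2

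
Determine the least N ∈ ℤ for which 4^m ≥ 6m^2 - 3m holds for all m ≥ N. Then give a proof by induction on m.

N = 3

At m = 2: 16 < 18, so the inequality fails and N ≥ 3. We prove 4^m ≥ 6m^2 - 3m for all m ≥ 3.
When m = 3: 4^m = 64 and 6m^2 - 3m = 45, so 64 ≥ 45.
Inductive step: assume the claim holds for m = p, so 4^p ≥ 6p^2 - 3p.
Then 4^(p + 1) = 4·(4^p) ≥ 4·(6p^2 - 3p).
Also, for p ≥ 3 we have 4·(6p^2 - 3p) ≥ 6(p+1)^2 - 3(p+1), since 4·(6p^2 - 3p) − (6(p+1)^2 - 3(p+1)) = 18p^2 - 21p - 3, which is nonnegative for all p ≥ 3.
Combining, 4^(p + 1) ≥ 6(p+1)^2 - 3(p+1).
Hence, by induction on m, the claim holds for every m ≥ 3.
Hence the smallest such N is 3.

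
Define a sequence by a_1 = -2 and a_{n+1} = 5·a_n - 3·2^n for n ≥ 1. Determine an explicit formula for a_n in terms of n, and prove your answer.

a_n = 2^n - 4·5^(n - 1)

Computing the first terms: a_1 = -2, a_2 = -16, a_3 = -92. This suggests a_n = 2^n - 4·5^(n - 1).
Base case (n = 1): the formula gives -2 = -2 = a_1.
Suppose the result is true for n = p, so a_p = 2^p - 4·5^(p - 1).
Then a_{p+1} = 5·a_p - 3·2^p = 5·(2^p - 4·5^(p - 1)) - 3·2^p = 2^(p + 1) - 4·5^p = 2^(p+1) - 4·5^((p+1) - 1),
which is the claimed formula at n = p+1.
By induction, the statement is established for all n ≥ 1.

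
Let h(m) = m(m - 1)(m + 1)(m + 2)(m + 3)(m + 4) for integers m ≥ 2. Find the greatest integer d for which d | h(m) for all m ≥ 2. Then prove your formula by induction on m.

d = 720

Computing the first values: h(2) = 720 and h(3) = 5040; gcd(720, 5040) = 720, so d ≤ 720.
We prove 720 | m(m - 1)(m + 1)(m + 2)(m + 3)(m + 4) for all m ≥ 2 by induction on m.
Base case (m = 2): h(2) = 720 = 720·(1), so 720 | h(2).
Inductive step: assume the claim holds for m = k, i.e. 720 | h(k). Then
h(k+1) − h(k) = k·(k+1)·(k+2)·(k+3)·(k+4)·(k+5) − (k-1)·k·(k+1)·(k+2)·(k+3)·(k+4) = k·(k+1)·(k+2)·(k+3)·(k+4)·[(k+5) − (k-1)] = 6·k·(k+1)·(k+2)·(k+3)·(k+4). The product of 5 consecutive integers is divisible by (5)! = 120, so h(k+1) − h(k) is divisible by 6·120 = 720. By the inductive hypothesis 720 | h(k), hence 720 | h(k+1).
By induction, the statement is established for all m ≥ 2.
Therefore the largest such d is 720.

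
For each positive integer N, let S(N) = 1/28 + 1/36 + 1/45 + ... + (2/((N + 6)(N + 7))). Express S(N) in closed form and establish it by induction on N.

We claim S(N) = 2N/(7(N + 7)) for all N ≥ 1.
Base step (N = 1): S(1) = 1/28, and the closed form gives 1/28. They agree.
For the inductive step, assume it holds for an arbitrary i ≥ 1, so S(i) = 2i/(7(i + 7)).
Then S(i+1) = S(i) + (2/((i + 7)(i + 8))) = (2i/(7(i + 7))) + (2/((i + 7)(i + 8))).
Simplifying, S(i+1) = 2(i + 1)/(7(i + 8)) = 2(i+1)/(7((i+1) + 7)),
which is the closed form with N = i+1.
Hence, by induction on N, the claim holds for every N ≥ 1.

S(N) = 2N/(7(N + 7))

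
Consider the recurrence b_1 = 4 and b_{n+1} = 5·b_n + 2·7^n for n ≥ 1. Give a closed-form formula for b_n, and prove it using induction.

Computing the first terms: b_1 = 4, b_2 = 34, b_3 = 268. This suggests b_n = -3·5^(n - 1) + 7^n.
Base step (n = 1): the formula gives 4 = 4 = b_1.
Inductive step: suppose the statement holds for some r ≥ 1, so b_r = -3·5^(r - 1) + 7^r.
Then b_{r+1} = 5·b_r + 2·7^r = 5·(-3·5^(r - 1) + 7^r) + 2·7^r = -3·5^r + 7^(r + 1) = -3·5^((r+1) - 1) + 7^(r+1),
which is the claimed formula at n = r+1.
By induction, the statement is established for all n ≥ 1.

b_n = -3·5^(n - 1) + 7^n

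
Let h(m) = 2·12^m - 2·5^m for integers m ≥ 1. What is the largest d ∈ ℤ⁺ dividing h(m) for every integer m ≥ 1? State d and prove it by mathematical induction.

Computing the first values: h(1) = 14 and h(2) = 238; gcd(14, 238) = 14, so d ≤ 14.
We prove 14 | 2·12^m - 2·5^m for all m ≥ 1 by induction on m.
Base step (m = 1): h(1) = 14 = 14·(1), so 14 | h(1).
Inductive step: suppose the statement holds for some j ≥ 1, i.e. 14 | h(j). Then
h(j+1) − 12·h(j) = (2·12^(j+1) - 2·5^(j+1)) − 12·(2·12^j - 2·5^j) = (-2)·5^j·(5 − 12) = (14)·5^j. Since 14 | h(j) by the inductive hypothesis, 14 | 12·h(j); and 14 | 14 since 14 = 14·1. Therefore 14 | h(j+1).
This completes the induction.
Therefore the largest such d is 14.

d = 14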